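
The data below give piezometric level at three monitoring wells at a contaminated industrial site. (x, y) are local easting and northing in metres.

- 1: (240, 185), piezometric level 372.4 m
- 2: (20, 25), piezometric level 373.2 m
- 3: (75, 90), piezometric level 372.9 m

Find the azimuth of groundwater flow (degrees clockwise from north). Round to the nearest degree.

010°

Differences from 1: to 2 (Δx, Δy, Δh) = (-220, -160, +0.8); to 3 = (-165, -95, +0.5).
Determinant of the coordinate differences = (-220)·(-95) − (-165)·(-160) = -5500.
∂h/∂x = [(+0.8)·(-95) − (+0.5)·(-160)] / -5500 = -0.0007273
∂h/∂y = [(-220)·(+0.5) − (-165)·(+0.8)] / -5500 = -0.004000
Flow direction (−∇h) has components (+0.0007273 E, +0.004000 N).
Azimuth = atan2(E, N) = atan2(+0.0007273, +0.004000) = 10.3° ≈ 010°.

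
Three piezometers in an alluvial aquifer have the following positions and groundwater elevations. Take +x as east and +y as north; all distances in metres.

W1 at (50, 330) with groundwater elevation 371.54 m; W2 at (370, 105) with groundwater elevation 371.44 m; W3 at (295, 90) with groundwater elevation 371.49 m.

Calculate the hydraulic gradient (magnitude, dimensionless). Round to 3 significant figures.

0.000707

Taking W1 as reference: W2−W1 = (320, -225, -0.10); W3−W1 = (245, -240, -0.05).
Determinant of the coordinate differences = 320·(-240) − 245·(-225) = -21675.
∂h/∂x = [(-0.10)·(-240) − (-0.05)·(-225)] / -21675 = -0.0005882
∂h/∂y = [320·(-0.05) − 245·(-0.10)] / -21675 = -0.0003922
|∇h| = √(-0.0005882² + -0.0003922²) = 0.000707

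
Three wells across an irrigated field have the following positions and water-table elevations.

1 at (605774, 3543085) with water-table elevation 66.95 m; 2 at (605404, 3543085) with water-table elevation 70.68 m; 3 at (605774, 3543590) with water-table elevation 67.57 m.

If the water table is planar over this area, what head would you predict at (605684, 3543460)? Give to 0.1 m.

∂h/∂x = (70.68 − 66.95) / (605404 − 605774) = -0.01008
∂h/∂y = (67.57 − 66.95) / (3543590 − 3543085) = +0.001228
h(605684, 3543460) = 66.95 + (-0.01008)·(-90) + (+0.001228)·(375) = 66.95 +0.907 +0.460 = 68.318 m.

68.3 m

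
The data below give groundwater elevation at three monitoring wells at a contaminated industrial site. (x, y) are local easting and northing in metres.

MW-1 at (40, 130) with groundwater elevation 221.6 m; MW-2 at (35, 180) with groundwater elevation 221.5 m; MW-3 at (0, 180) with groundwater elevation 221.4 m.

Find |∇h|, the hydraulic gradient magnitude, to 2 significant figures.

With h = a·x + b·y + c and MW-1 as origin, the differences give:
  (-5)·a + 50·b = -0.1
  (-40)·a + 50·b = -0.2
Eliminate b (×50 and ×50, subtract): 1750·a = 5.00 → a = ∂h/∂x = +0.002857
Back-substitute: b = ∂h/∂y = -0.001714.
|∇h| = √(0.002857² + -0.001714²) = 0.003332

0.0033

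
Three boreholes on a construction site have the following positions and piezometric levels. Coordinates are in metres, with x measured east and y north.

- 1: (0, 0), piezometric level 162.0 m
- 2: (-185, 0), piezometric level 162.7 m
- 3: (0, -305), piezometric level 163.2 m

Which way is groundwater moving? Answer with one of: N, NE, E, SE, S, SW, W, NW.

NE

∂h/∂x = (162.7 − 162.0) / (-185 − 0) = -0.003784
∂h/∂y = (163.2 − 162.0) / (-305 − 0) = -0.003934
Flow = −∇h = (+0.003784 east, +0.003934 north), which points northeast.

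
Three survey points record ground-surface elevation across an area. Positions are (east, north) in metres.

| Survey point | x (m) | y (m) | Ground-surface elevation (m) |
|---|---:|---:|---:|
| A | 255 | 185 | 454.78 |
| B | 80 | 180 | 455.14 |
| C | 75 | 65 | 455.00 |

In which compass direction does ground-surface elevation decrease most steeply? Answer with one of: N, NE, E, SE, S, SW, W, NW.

SE

Differences from A: to B (Δx, Δy, Δh) = (-175, -5, +0.36); to C = (-180, -120, +0.22).
Determinant of the coordinate differences = (-175)·(-120) − (-180)·(-5) = 20100.
∂z/∂x = [(+0.36)·(-120) − (+0.22)·(-5)] / 20100 = -0.002095
∂z/∂y = [(-175)·(+0.22) − (-180)·(+0.36)] / 20100 = +0.001308
Steepest decrease is along −∇f = (+0.002095 E, -0.001308 N) → southeast.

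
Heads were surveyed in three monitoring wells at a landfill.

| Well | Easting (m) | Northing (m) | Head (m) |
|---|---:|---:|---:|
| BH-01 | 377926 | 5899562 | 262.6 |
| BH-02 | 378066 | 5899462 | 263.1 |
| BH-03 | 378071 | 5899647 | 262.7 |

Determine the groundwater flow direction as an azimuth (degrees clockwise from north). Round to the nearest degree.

318°

Taking BH-01 as reference: BH-02−BH-01 = (140, -100, +0.5); BH-03−BH-01 = (145, 85, +0.1).
Solve a·Δx + b·Δy = Δh: det = 140·85 − 145·(-100) = 26400.
∂h/∂x = [(+0.5)·85 − (+0.1)·(-100)] / 26400 = +0.001989
∂h/∂y = [140·(+0.1) − 145·(+0.5)] / 26400 = -0.002216
Flow direction (−∇h) has components (-0.001989 E, +0.002216 N).
Azimuth = atan2(E, N) = atan2(-0.001989, +0.002216) = 318.1° ≈ 318°.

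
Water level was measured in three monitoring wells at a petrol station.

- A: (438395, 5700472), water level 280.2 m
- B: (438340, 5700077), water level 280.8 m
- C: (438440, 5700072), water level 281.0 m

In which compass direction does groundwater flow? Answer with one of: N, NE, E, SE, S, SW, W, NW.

NW

Taking A as reference: B−A = (-55, -395, +0.6); C−A = (45, -400, +0.8).
Determinant of the coordinate differences = (-55)·(-400) − 45·(-395) = 39775.
∂h/∂x = [(+0.6)·(-400) − (+0.8)·(-395)] / 39775 = +0.001911
∂h/∂y = [(-55)·(+0.8) − 45·(+0.6)] / 39775 = -0.001785
Flow = −∇h = (-0.001911 east, +0.001785 north), which points northwest.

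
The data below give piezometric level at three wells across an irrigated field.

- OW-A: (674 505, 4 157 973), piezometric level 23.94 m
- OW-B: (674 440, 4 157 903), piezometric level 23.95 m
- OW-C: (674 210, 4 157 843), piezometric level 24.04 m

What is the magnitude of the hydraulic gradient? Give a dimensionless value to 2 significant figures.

Taking OW-A as reference: OW-B−OW-A = (-65, -70, +0.01); OW-C−OW-A = (-295, -130, +0.10).
Solve a·Δx + b·Δy = Δh: det = (-65)·(-130) − (-295)·(-70) = -12200.
∂h/∂x = [(+0.01)·(-130) − (+0.10)·(-70)] / -12200 = -0.0004672
∂h/∂y = [(-65)·(+0.10) − (-295)·(+0.01)] / -12200 = +0.0002910
|∇h| = √(-0.0004672² + 0.0002910²) = 0.0005504

0.00055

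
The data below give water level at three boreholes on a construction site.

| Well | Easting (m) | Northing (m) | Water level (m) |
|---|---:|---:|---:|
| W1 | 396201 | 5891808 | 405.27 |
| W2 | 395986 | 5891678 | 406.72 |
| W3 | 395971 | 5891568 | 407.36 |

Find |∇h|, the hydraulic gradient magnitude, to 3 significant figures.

With h = a·x + b·y + c and W1 as origin, the differences give:
  (-215)·a + (-130)·b = +1.45
  (-230)·a + (-240)·b = +2.09
Eliminate b (×(-240) and ×(-130), subtract): 21700·a = -76.300 → a = ∂h/∂x = -0.003516
Back-substitute: b = ∂h/∂y = -0.005339.
|∇h| = √(-0.003516² + -0.005339²) = 0.006393

0.00639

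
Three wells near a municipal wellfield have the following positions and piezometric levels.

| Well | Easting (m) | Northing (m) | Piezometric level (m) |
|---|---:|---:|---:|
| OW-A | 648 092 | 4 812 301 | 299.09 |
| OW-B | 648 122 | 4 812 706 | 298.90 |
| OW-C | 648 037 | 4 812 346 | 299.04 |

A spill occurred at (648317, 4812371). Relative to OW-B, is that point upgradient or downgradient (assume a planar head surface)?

upgradient

With h = a·x + b·y + c and OW-A as origin, the differences give:
  30·a + 405·b = -0.19
  (-55)·a + 45·b = -0.05
Eliminate b (×45 and ×405, subtract): 23625·a = 11.700 → a = ∂h/∂x = +0.0004952
Back-substitute: b = ∂h/∂y = -0.0005058.
Head at (648317, 4812371) = 299.09 + (+0.0004952)·(225) + (-0.0005058)·(70) = 299.17 m.
That is higher than the 298.90 m at OW-B, so the point is upgradient.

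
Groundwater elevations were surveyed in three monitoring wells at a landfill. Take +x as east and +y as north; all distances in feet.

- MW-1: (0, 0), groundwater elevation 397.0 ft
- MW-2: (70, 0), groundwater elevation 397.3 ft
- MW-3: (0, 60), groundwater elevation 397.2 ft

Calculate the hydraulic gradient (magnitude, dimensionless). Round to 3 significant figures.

∂h/∂x = (397.3 − 397.0) / (70 − 0) = +0.004286
∂h/∂y = (397.2 − 397.0) / (60 − 0) = +0.003333
|∇h| = √(0.004286² + 0.003333²) = 0.005429

0.00543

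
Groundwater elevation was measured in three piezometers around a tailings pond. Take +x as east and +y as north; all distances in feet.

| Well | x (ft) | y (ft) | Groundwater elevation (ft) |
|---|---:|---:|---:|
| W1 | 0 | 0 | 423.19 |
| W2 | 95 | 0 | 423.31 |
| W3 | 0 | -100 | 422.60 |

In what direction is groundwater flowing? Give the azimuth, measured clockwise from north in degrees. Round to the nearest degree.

192°

∂h/∂x = (423.31 − 423.19) / (95 − 0) = +0.001263
∂h/∂y = (422.60 − 423.19) / (-100 − 0) = +0.005900
Flow direction (−∇h) has components (-0.001263 E, -0.005900 N).
Azimuth = atan2(E, N) = atan2(-0.001263, -0.005900) = 192.1° ≈ 192°.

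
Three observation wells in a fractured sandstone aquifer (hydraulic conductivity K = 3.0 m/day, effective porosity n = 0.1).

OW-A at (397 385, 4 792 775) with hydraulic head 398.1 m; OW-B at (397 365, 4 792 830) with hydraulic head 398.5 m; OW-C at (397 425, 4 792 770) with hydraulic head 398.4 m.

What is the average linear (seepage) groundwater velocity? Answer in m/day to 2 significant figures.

0.41 m/day

Taking OW-A as reference: OW-B−OW-A = (-20, 55, +0.4); OW-C−OW-A = (40, -5, +0.3).
Determinant of the coordinate differences = (-20)·(-5) − 40·55 = -2100.
∂h/∂x = [(+0.4)·(-5) − (+0.3)·55] / -2100 = +0.008810
∂h/∂y = [(-20)·(+0.3) − 40·(+0.4)] / -2100 = +0.01048
|∇h| = √(0.008810² + 0.01048²) = 0.01369
Seepage velocity v = K·i/n = 3.0 × 0.01369 / 0.1 = 0.4107 m/day.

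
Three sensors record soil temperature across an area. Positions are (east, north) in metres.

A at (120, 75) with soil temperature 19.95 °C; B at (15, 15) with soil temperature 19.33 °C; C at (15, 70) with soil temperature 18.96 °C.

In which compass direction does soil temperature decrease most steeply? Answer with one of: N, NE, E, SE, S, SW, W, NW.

Differences from A: to B (Δx, Δy, Δh) = (-105, -60, -0.62); to C = (-105, -5, -0.99).
Solve a·Δx + b·Δy = ΔT: det = (-105)·(-5) − (-105)·(-60) = -5775.
∂T/∂x = [(-0.62)·(-5) − (-0.99)·(-60)] / -5775 = +0.009749
∂T/∂y = [(-105)·(-0.99) − (-105)·(-0.62)] / -5775 = -0.006727
Steepest decrease is along −∇f = (-0.009749 E, +0.006727 N) → northwest.

NW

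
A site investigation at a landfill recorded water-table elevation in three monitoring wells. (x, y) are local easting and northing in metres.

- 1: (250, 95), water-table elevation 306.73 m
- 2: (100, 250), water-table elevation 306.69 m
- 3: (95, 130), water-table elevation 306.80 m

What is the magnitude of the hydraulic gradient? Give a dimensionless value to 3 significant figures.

Taking 1 as reference: 2−1 = (-150, 155, -0.04); 3−1 = (-155, 35, +0.07).
Solve a·Δx + b·Δy = Δh: det = (-150)·35 − (-155)·155 = 18775.
∂h/∂x = [(-0.04)·35 − (+0.07)·155] / 18775 = -0.0006525
∂h/∂y = [(-150)·(+0.07) − (-155)·(-0.04)] / 18775 = -0.0008895
|∇h| = √(-0.0006525² + -0.0008895²) = 0.001103

0.00110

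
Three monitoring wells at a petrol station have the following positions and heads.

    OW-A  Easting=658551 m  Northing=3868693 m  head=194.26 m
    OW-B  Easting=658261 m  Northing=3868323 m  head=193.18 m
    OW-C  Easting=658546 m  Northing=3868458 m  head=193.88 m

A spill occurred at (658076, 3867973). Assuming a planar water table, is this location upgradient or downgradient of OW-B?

downgradient

Differences from OW-A: to OW-B (Δx, Δy, Δh) = (-290, -370, -1.08); to OW-C = (-5, -235, -0.38).
Solve a·Δx + b·Δy = Δh: det = (-290)·(-235) − (-5)·(-370) = 66300.
∂h/∂x = [(-1.08)·(-235) − (-0.38)·(-370)] / 66300 = +0.001707
∂h/∂y = [(-290)·(-0.38) − (-5)·(-1.08)] / 66300 = +0.001581
Head at (658076, 3867973) = 194.26 + (+0.001707)·(-475) + (+0.001581)·(-720) = 192.31 m.
That is lower than the 193.18 m at OW-B, so the point is downgradient.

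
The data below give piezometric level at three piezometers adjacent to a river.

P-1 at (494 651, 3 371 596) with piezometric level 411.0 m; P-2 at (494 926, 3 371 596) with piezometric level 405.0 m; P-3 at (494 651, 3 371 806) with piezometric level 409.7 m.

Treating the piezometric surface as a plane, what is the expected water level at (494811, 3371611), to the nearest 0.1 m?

407.4 m

∂h/∂x = (405.0 − 411.0) / (494926 − 494651) = -0.02182
∂h/∂y = (409.7 − 411.0) / (3371806 − 3371596) = -0.006190
h(494811, 3371611) = 411.0 + (-0.02182)·(160) + (-0.006190)·(15) = 411.0 -3.491 -0.093 = 407.416 m.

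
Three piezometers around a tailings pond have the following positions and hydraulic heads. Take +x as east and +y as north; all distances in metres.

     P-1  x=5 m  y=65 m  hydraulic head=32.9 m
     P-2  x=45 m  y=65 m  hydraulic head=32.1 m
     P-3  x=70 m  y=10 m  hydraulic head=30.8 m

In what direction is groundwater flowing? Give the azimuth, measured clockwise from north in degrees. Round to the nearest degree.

126°

Taking P-1 as reference: P-2−P-1 = (40, 0, -0.8); P-3−P-1 = (65, -55, -2.1).
Determinant of the coordinate differences = 40·(-55) − 65·0 = -2200.
∂h/∂x = [(-0.8)·(-55) − (-2.1)·0] / -2200 = -0.02000
∂h/∂y = [40·(-2.1) − 65·(-0.8)] / -2200 = +0.01455
Flow direction (−∇h) has components (+0.02000 E, -0.01455 N).
Azimuth = atan2(E, N) = atan2(+0.02000, -0.01455) = 126.0° ≈ 126°.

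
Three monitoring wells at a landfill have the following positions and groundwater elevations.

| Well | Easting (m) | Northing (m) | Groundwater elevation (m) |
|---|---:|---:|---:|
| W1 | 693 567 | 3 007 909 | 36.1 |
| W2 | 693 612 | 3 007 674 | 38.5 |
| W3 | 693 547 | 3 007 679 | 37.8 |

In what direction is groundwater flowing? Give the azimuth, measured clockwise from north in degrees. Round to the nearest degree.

309°

Taking W1 as reference: W2−W1 = (45, -235, +2.4); W3−W1 = (-20, -230, +1.7).
Solve a·Δx + b·Δy = Δh: det = 45·(-230) − (-20)·(-235) = -15050.
∂h/∂x = [(+2.4)·(-230) − (+1.7)·(-235)] / -15050 = +0.01013
∂h/∂y = [45·(+1.7) − (-20)·(+2.4)] / -15050 = -0.008272
Flow direction (−∇h) has components (-0.01013 E, +0.008272 N).
Azimuth = atan2(E, N) = atan2(-0.01013, +0.008272) = 309.2° ≈ 309°.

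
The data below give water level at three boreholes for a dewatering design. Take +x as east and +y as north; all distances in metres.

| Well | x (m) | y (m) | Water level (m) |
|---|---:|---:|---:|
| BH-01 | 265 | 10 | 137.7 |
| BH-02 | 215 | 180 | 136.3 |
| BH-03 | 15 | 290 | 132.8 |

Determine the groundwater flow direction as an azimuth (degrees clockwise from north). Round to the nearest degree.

With h = a·x + b·y + c and BH-01 as origin, the differences give:
  (-50)·a + 170·b = -1.4
  (-250)·a + 280·b = -4.9
Eliminate b (×280 and ×170, subtract): 28500·a = 441.00 → a = ∂h/∂x = +0.01547
Back-substitute: b = ∂h/∂y = -0.003684.
Flow direction (−∇h) has components (-0.01547 E, +0.003684 N).
Azimuth = atan2(E, N) = atan2(-0.01547, +0.003684) = 283.4° ≈ 283°.

283°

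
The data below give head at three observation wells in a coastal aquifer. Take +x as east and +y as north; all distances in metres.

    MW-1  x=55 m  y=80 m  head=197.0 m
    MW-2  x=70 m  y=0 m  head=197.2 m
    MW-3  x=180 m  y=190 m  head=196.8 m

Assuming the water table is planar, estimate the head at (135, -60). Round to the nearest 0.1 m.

197.4 m

Differences from MW-1: to MW-2 (Δx, Δy, Δh) = (15, -80, +0.2); to MW-3 = (125, 110, -0.2).
Determinant of the coordinate differences = 15·110 − 125·(-80) = 11650.
∂h/∂x = [(+0.2)·110 − (-0.2)·(-80)] / 11650 = +0.0005150
∂h/∂y = [15·(-0.2) − 125·(+0.2)] / 11650 = -0.002403
h(135, -60) = 197.0 + (+0.0005150)·(80) + (-0.002403)·(-140) = 197.0 +0.041 +0.336 = 197.378 m.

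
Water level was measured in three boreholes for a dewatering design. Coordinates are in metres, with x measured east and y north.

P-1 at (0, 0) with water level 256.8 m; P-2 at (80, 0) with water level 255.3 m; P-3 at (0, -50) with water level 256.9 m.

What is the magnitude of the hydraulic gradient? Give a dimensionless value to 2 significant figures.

∂h/∂x = (255.3 − 256.8) / (80 − 0) = -0.01875
∂h/∂y = (256.9 − 256.8) / (-50 − 0) = -0.002000
|∇h| = √(-0.01875² + -0.002000²) = 0.01886

0.019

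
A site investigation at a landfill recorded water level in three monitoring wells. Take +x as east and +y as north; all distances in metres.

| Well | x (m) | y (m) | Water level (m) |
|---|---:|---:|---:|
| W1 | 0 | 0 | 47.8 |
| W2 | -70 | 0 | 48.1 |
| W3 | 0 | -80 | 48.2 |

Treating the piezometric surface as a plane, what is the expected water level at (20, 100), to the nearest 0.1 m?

∂h/∂x = (48.1 − 47.8) / (-70 − 0) = -0.004286
∂h/∂y = (48.2 − 47.8) / (-80 − 0) = -0.005000
h(20, 100) = 47.8 + (-0.004286)·(20) + (-0.005000)·(100) = 47.8 -0.086 -0.500 = 47.214 m.

47.2 m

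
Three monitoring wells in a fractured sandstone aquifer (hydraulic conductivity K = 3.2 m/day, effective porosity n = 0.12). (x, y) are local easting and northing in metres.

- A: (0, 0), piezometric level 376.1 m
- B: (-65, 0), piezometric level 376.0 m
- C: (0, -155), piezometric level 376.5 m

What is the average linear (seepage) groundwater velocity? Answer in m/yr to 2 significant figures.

∂h/∂x = (376.0 − 376.1) / (-65 − 0) = +0.001538
∂h/∂y = (376.5 − 376.1) / (-155 − 0) = -0.002581
|∇h| = √(0.001538² + -0.002581²) = 0.003004
Seepage velocity v = K·i/n = 3.2 × 0.003004 / 0.12 = 0.08011 m/day = 29.26 m/yr.

29 m/yr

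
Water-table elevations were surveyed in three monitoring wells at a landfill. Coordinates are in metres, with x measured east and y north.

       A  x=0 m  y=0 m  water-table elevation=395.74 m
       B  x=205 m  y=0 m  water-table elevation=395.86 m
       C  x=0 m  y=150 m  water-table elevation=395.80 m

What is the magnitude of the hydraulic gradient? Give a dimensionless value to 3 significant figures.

∂h/∂x = (395.86 − 395.74) / (205 − 0) = +0.0005854
∂h/∂y = (395.80 − 395.74) / (150 − 0) = +0.0004000
|∇h| = √(0.0005854² + 0.0004000²) = 0.000709

0.000709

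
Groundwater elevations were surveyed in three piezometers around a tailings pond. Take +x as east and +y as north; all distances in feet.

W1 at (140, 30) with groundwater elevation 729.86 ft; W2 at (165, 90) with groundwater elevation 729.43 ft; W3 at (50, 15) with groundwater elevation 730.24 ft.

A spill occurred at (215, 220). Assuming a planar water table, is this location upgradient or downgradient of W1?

downgradient

Differences from W1: to W2 (Δx, Δy, Δh) = (25, 60, -0.43); to W3 = (-90, -15, +0.38).
Solve a·Δx + b·Δy = Δh: det = 25·(-15) − (-90)·60 = 5025.
∂h/∂x = [(-0.43)·(-15) − (+0.38)·60] / 5025 = -0.003254
∂h/∂y = [25·(+0.38) − (-90)·(-0.43)] / 5025 = -0.005811
Head at (215, 220) = 729.86 + (-0.003254)·(75) + (-0.005811)·(190) = 728.51 ft.
That is lower than the 729.86 ft at W1, so the point is downgradient.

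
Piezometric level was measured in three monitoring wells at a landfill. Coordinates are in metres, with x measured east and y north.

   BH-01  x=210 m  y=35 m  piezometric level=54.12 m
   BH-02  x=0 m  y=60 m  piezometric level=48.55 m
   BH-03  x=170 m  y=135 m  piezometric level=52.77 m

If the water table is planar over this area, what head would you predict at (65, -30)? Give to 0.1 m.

Differences from BH-01: to BH-02 (Δx, Δy, Δh) = (-210, 25, -5.57); to BH-03 = (-40, 100, -1.35).
Determinant of the coordinate differences = (-210)·100 − (-40)·25 = -20000.
∂h/∂x = [(-5.57)·100 − (-1.35)·25] / -20000 = +0.02616
∂h/∂y = [(-210)·(-1.35) − (-40)·(-5.57)] / -20000 = -0.003035
h(65, -30) = 54.12 + (+0.02616)·(-145) + (-0.003035)·(-65) = 54.12 -3.794 +0.197 = 50.524 m.

50.5 m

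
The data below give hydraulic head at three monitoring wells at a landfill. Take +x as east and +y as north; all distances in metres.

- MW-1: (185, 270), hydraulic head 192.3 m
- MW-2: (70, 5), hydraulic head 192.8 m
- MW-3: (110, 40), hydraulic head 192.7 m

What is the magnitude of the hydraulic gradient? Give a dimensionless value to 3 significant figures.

0.00188

With h = a·x + b·y + c and MW-1 as origin, the differences give:
  (-115)·a + (-265)·b = +0.5
  (-75)·a + (-230)·b = +0.4
Eliminate b (×(-230) and ×(-265), subtract): 6575·a = -9.00 → a = ∂h/∂x = -0.001369
Back-substitute: b = ∂h/∂y = -0.001293.
|∇h| = √(-0.001369² + -0.001293²) = 0.001883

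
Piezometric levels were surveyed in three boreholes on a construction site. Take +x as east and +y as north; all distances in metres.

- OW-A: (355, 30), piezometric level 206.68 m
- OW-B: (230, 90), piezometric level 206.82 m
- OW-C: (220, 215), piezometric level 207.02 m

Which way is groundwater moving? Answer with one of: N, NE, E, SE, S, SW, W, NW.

Differences from OW-A: to OW-B (Δx, Δy, Δh) = (-125, 60, +0.14); to OW-C = (-135, 185, +0.34).
Determinant of the coordinate differences = (-125)·185 − (-135)·60 = -15025.
∂h/∂x = [(+0.14)·185 − (+0.34)·60] / -15025 = -0.0003661
∂h/∂y = [(-125)·(+0.34) − (-135)·(+0.14)] / -15025 = +0.001571
Flow = −∇h = (+0.0003661 east, -0.001571 north), which points south.

S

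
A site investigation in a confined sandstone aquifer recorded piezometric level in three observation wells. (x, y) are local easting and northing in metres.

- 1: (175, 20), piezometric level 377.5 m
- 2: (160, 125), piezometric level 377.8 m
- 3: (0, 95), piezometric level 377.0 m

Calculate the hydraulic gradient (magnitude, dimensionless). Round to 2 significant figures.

With h = a·x + b·y + c and 1 as origin, the differences give:
  (-15)·a + 105·b = +0.3
  (-175)·a + 75·b = -0.5
Eliminate b (×75 and ×105, subtract): 17250·a = 75.00 → a = ∂h/∂x = +0.004348
Back-substitute: b = ∂h/∂y = +0.003478.
|∇h| = √(0.004348² + 0.003478²) = 0.005568

0.0056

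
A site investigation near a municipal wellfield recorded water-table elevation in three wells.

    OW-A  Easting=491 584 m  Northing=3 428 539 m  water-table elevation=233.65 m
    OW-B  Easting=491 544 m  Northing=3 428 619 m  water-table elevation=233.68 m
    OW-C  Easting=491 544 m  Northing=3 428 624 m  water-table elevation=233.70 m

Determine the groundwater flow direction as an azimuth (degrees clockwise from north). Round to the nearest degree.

Differences from OW-A: to OW-B (Δx, Δy, Δh) = (-40, 80, +0.03); to OW-C = (-40, 85, +0.05).
Solve a·Δx + b·Δy = Δh: det = (-40)·85 − (-40)·80 = -200.
∂h/∂x = [(+0.03)·85 − (+0.05)·80] / -200 = +0.007250
∂h/∂y = [(-40)·(+0.05) − (-40)·(+0.03)] / -200 = +0.004000
Flow direction (−∇h) has components (-0.007250 E, -0.004000 N).
Azimuth = atan2(E, N) = atan2(-0.007250, -0.004000) = 241.1° ≈ 241°.

241°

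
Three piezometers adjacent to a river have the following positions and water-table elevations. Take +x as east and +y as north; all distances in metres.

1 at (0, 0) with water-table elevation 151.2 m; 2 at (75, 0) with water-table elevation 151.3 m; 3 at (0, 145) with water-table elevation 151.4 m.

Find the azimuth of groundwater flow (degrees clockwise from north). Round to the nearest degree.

∂h/∂x = (151.3 − 151.2) / (75 − 0) = +0.001333
∂h/∂y = (151.4 − 151.2) / (145 − 0) = +0.001379
Flow direction (−∇h) has components (-0.001333 E, -0.001379 N).
Azimuth = atan2(E, N) = atan2(-0.001333, -0.001379) = 224.0° ≈ 224°.

224°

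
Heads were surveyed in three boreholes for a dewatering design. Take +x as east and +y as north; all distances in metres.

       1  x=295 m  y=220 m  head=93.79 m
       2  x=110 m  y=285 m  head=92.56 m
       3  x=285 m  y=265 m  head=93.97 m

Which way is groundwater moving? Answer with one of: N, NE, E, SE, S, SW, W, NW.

SW

Differences from 1: to 2 (Δx, Δy, Δh) = (-185, 65, -1.23); to 3 = (-10, 45, +0.18).
Solve a·Δx + b·Δy = Δh: det = (-185)·45 − (-10)·65 = -7675.
∂h/∂x = [(-1.23)·45 − (+0.18)·65] / -7675 = +0.008736
∂h/∂y = [(-185)·(+0.18) − (-10)·(-1.23)] / -7675 = +0.005941
Flow = −∇h = (-0.008736 east, -0.005941 north), which points southwest.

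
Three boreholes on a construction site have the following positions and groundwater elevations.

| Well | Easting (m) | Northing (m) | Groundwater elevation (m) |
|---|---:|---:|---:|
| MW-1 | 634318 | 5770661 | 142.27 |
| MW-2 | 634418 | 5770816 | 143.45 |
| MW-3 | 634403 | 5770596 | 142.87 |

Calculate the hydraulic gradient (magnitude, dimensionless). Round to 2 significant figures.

Three-point gradient (reference MW-1): Δ to MW-2 = (100, 155, +1.18), Δ to MW-3 = (85, -65, +0.60).
∂h/∂x = +0.008625, ∂h/∂y = +0.002048 (det = -19675).
|∇h| = √(0.008625² + 0.002048²) = 0.008865

0.0089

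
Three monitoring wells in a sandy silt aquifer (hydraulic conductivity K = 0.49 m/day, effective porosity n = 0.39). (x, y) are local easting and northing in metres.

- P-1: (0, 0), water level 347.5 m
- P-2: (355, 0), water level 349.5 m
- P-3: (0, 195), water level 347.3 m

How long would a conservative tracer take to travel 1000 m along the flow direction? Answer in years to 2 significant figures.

380 years

∂h/∂x = (349.5 − 347.5) / (355 − 0) = +0.005634
∂h/∂y = (347.3 − 347.5) / (195 − 0) = -0.001026
|∇h| = √(0.005634² + -0.001026²) = 0.005727
Seepage velocity v = K·i/n = 0.49 × 0.005727 / 0.39 = 0.007195 m/day.
t = 1000 / 0.007195 = 1.39e+05 days = 381 years.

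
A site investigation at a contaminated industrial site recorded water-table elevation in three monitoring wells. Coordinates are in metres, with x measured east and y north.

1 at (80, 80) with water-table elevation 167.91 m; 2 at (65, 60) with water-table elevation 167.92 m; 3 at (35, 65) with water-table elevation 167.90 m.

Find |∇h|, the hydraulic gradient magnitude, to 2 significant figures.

0.0010

Taking 1 as reference: 2−1 = (-15, -20, +0.01); 3−1 = (-45, -15, -0.01).
Determinant of the coordinate differences = (-15)·(-15) − (-45)·(-20) = -675.
∂h/∂x = [(+0.01)·(-15) − (-0.01)·(-20)] / -675 = +0.0005185
∂h/∂y = [(-15)·(-0.01) − (-45)·(+0.01)] / -675 = -0.0008889
|∇h| = √(0.0005185² + -0.0008889²) = 0.001029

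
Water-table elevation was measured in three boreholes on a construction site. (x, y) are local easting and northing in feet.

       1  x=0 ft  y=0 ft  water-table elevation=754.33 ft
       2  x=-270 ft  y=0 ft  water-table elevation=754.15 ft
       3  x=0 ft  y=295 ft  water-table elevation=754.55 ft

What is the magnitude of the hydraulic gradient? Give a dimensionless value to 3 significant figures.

0.00100

∂h/∂x = (754.15 − 754.33) / (-270 − 0) = +0.0006667
∂h/∂y = (754.55 − 754.33) / (295 − 0) = +0.0007458
|∇h| = √(0.0006667² + 0.0007458²) = 0.001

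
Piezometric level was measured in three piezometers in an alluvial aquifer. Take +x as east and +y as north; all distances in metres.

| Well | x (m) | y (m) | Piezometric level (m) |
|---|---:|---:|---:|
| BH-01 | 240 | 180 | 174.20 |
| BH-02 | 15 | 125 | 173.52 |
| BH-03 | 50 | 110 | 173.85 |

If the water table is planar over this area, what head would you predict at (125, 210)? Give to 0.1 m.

173.3 m

Taking BH-01 as reference: BH-02−BH-01 = (-225, -55, -0.68); BH-03−BH-01 = (-190, -70, -0.35).
Determinant of the coordinate differences = (-225)·(-70) − (-190)·(-55) = 5300.
∂h/∂x = [(-0.68)·(-70) − (-0.35)·(-55)] / 5300 = +0.005349
∂h/∂y = [(-225)·(-0.35) − (-190)·(-0.68)] / 5300 = -0.009519
h(125, 210) = 174.20 + (+0.005349)·(-115) + (-0.009519)·(30) = 174.20 -0.615 -0.286 = 173.299 m.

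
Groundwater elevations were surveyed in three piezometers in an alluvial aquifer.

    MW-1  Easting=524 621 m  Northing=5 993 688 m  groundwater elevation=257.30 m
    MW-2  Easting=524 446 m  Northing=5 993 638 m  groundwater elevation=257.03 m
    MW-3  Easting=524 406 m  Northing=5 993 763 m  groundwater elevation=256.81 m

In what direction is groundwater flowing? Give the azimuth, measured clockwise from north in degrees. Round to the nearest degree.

302°

Differences from MW-1: to MW-2 (Δx, Δy, Δh) = (-175, -50, -0.27); to MW-3 = (-215, 75, -0.49).
Solve a·Δx + b·Δy = Δh: det = (-175)·75 − (-215)·(-50) = -23875.
∂h/∂x = [(-0.27)·75 − (-0.49)·(-50)] / -23875 = +0.001874
∂h/∂y = [(-175)·(-0.49) − (-215)·(-0.27)] / -23875 = -0.001160
Flow direction (−∇h) has components (-0.001874 E, +0.001160 N).
Azimuth = atan2(E, N) = atan2(-0.001874, +0.001160) = 301.8° ≈ 302°.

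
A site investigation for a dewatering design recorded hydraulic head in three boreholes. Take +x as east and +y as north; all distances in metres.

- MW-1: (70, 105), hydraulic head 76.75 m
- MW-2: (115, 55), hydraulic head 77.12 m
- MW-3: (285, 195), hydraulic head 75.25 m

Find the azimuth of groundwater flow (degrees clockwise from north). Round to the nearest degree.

016°

Differences from MW-1: to MW-2 (Δx, Δy, Δh) = (45, -50, +0.37); to MW-3 = (215, 90, -1.50).
Solve a·Δx + b·Δy = Δh: det = 45·90 − 215·(-50) = 14800.
∂h/∂x = [(+0.37)·90 − (-1.50)·(-50)] / 14800 = -0.002818
∂h/∂y = [45·(-1.50) − 215·(+0.37)] / 14800 = -0.009936
Flow direction (−∇h) has components (+0.002818 E, +0.009936 N).
Azimuth = atan2(E, N) = atan2(+0.002818, +0.009936) = 15.8° ≈ 016°.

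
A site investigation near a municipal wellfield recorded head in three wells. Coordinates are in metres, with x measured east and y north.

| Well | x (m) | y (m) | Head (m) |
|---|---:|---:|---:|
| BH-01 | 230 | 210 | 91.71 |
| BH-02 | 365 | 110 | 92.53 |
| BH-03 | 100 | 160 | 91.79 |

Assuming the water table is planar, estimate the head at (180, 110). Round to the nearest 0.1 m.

With h = a·x + b·y + c and BH-01 as origin, the differences give:
  135·a + (-100)·b = +0.82
  (-130)·a + (-50)·b = +0.08
Eliminate b (×(-50) and ×(-100), subtract): -19750·a = -33.000 → a = ∂h/∂x = +0.001671
Back-substitute: b = ∂h/∂y = -0.005944.
h(180, 110) = 91.71 + (+0.001671)·(-50) + (-0.005944)·(-100) = 91.71 -0.084 +0.594 = 92.221 m.

92.2 m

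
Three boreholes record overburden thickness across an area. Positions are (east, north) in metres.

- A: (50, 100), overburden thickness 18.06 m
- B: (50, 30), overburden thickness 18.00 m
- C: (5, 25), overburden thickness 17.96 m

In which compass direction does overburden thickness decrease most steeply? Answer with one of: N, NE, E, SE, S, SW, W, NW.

Differences from A: to B (Δx, Δy, Δh) = (0, -70, -0.06); to C = (-45, -75, -0.10).
Solve a·Δx + b·Δy = Δd: det = 0·(-75) − (-45)·(-70) = -3150.
∂d/∂x = [(-0.06)·(-75) − (-0.10)·(-70)] / -3150 = +0.0007937
∂d/∂y = [0·(-0.10) − (-45)·(-0.06)] / -3150 = +0.0008571
Steepest decrease is along −∇f = (-0.0007937 E, -0.0008571 N) → southwest.

SW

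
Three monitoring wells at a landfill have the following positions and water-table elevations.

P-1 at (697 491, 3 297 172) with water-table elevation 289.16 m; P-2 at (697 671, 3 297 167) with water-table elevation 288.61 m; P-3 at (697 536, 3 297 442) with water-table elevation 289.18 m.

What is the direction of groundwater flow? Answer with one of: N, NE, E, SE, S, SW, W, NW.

E

Three-point gradient (reference P-1): Δ to P-2 = (180, -5, -0.55), Δ to P-3 = (45, 270, +0.02).
∂h/∂x = -0.003039, ∂h/∂y = +0.0005806 (det = 48825).
Flow = −∇h = (+0.003039 east, -0.0005806 north), which points east.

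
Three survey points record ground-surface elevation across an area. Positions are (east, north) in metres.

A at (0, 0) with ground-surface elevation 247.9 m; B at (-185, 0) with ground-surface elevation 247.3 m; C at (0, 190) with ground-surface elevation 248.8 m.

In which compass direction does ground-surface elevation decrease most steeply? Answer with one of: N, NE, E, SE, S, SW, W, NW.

SW

∂z/∂x = (247.3 − 247.9) / (-185 − 0) = +0.003243
∂z/∂y = (248.8 − 247.9) / (190 − 0) = +0.004737
Steepest decrease is along −∇f = (-0.003243 E, -0.004737 N) → southwest.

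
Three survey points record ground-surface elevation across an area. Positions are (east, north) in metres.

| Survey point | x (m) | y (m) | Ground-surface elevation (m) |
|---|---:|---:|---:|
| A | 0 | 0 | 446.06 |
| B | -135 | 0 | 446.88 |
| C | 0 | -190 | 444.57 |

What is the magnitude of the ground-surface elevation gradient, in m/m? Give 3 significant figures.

0.00992 m/m

∂z/∂x = (446.88 − 446.06) / (-135 − 0) = -0.006074
∂z/∂y = (444.57 − 446.06) / (-190 − 0) = +0.007842
|∇f| = √(-0.006074² + 0.007842²) = 0.009919 m/m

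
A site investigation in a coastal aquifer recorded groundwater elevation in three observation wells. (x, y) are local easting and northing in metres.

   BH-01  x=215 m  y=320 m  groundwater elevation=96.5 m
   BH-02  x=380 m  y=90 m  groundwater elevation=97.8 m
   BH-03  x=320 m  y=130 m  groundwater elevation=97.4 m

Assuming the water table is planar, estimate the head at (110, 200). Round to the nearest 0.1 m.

96.1 m

With h = a·x + b·y + c and BH-01 as origin, the differences give:
  165·a + (-230)·b = +1.3
  105·a + (-190)·b = +0.9
Eliminate b (×(-190) and ×(-230), subtract): -7200·a = -40.00 → a = ∂h/∂x = +0.005556
Back-substitute: b = ∂h/∂y = -0.001667.
h(110, 200) = 96.5 + (+0.005556)·(-105) + (-0.001667)·(-120) = 96.5 -0.583 +0.200 = 96.117 m.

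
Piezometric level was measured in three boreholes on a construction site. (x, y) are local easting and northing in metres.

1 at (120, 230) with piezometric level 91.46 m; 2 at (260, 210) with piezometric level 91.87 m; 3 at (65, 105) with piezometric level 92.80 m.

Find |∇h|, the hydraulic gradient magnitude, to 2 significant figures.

0.011

With h = a·x + b·y + c and 1 as origin, the differences give:
  140·a + (-20)·b = +0.41
  (-55)·a + (-125)·b = +1.34
Eliminate b (×(-125) and ×(-20), subtract): -18600·a = -24.450 → a = ∂h/∂x = +0.001315
Back-substitute: b = ∂h/∂y = -0.01130.
|∇h| = √(0.001315² + -0.01130²) = 0.01138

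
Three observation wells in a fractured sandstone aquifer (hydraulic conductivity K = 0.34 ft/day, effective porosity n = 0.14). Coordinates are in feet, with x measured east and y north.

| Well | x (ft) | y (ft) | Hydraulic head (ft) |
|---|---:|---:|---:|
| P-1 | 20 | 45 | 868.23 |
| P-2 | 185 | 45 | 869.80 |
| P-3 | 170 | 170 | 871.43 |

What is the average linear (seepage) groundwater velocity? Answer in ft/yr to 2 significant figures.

Taking P-1 as reference: P-2−P-1 = (165, 0, +1.57); P-3−P-1 = (150, 125, +3.20).
Solve a·Δx + b·Δy = Δh: det = 165·125 − 150·0 = 20625.
∂h/∂x = [(+1.57)·125 − (+3.20)·0] / 20625 = +0.009515
∂h/∂y = [165·(+3.20) − 150·(+1.57)] / 20625 = +0.01418
|∇h| = √(0.009515² + 0.01418²) = 0.01708
Seepage velocity v = K·i/n = 0.34 × 0.01708 / 0.14 = 0.04148 ft/day = 15.15 ft/yr.

15 ft/yr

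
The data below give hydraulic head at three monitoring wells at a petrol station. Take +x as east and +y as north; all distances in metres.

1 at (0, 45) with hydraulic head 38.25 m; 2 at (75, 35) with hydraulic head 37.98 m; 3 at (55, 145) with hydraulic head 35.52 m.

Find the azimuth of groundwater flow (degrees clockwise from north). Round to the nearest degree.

Three-point gradient (reference 1): Δ to 2 = (75, -10, -0.27), Δ to 3 = (55, 100, -2.73).
∂h/∂x = -0.006745, ∂h/∂y = -0.02359 (det = 8050).
Flow direction (−∇h) has components (+0.006745 E, +0.02359 N).
Azimuth = atan2(E, N) = atan2(+0.006745, +0.02359) = 16.0° ≈ 016°.

016°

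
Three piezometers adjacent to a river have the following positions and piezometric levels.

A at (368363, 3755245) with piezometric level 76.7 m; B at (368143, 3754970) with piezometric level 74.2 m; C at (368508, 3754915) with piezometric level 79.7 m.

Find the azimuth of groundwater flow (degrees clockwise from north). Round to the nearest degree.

Differences from A: to B (Δx, Δy, Δh) = (-220, -275, -2.5); to C = (145, -330, +3.0).
Determinant of the coordinate differences = (-220)·(-330) − 145·(-275) = 112475.
∂h/∂x = [(-2.5)·(-330) − (+3.0)·(-275)] / 112475 = +0.01467
∂h/∂y = [(-220)·(+3.0) − 145·(-2.5)] / 112475 = -0.002645
Flow direction (−∇h) has components (-0.01467 E, +0.002645 N).
Azimuth = atan2(E, N) = atan2(-0.01467, +0.002645) = 280.2° ≈ 280°.

280°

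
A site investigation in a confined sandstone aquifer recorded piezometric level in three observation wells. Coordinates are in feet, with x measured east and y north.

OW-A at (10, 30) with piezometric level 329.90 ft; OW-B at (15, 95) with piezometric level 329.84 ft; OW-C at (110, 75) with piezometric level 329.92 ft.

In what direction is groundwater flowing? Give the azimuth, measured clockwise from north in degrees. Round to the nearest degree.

With h = a·x + b·y + c and OW-A as origin, the differences give:
  5·a + 65·b = -0.06
  100·a + 45·b = +0.02
Eliminate b (×45 and ×65, subtract): -6275·a = -4.000 → a = ∂h/∂x = +0.0006375
Back-substitute: b = ∂h/∂y = -0.0009721.
Flow direction (−∇h) has components (-0.0006375 E, +0.0009721 N).
Azimuth = atan2(E, N) = atan2(-0.0006375, +0.0009721) = 326.7° ≈ 327°.

327°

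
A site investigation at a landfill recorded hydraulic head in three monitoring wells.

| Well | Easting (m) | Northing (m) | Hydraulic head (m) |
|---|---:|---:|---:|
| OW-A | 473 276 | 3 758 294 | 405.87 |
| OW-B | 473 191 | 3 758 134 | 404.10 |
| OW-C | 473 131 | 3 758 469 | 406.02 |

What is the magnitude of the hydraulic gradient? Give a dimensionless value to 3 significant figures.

0.0103

Differences from OW-A: to OW-B (Δx, Δy, Δh) = (-85, -160, -1.77); to OW-C = (-145, 175, +0.15).
Determinant of the coordinate differences = (-85)·175 − (-145)·(-160) = -38075.
∂h/∂x = [(-1.77)·175 − (+0.15)·(-160)] / -38075 = +0.007505
∂h/∂y = [(-85)·(+0.15) − (-145)·(-1.77)] / -38075 = +0.007076
|∇h| = √(0.007505² + 0.007076²) = 0.01031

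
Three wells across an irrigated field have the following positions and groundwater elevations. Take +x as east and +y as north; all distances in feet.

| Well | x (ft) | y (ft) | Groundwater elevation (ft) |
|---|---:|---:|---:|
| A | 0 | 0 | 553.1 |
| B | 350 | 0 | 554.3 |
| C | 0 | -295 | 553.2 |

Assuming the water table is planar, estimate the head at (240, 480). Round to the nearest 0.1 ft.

553.8 ft

∂h/∂x = (554.3 − 553.1) / (350 − 0) = +0.003429
∂h/∂y = (553.2 − 553.1) / (-295 − 0) = -0.0003390
h(240, 480) = 553.1 + (+0.003429)·(240) + (-0.0003390)·(480) = 553.1 +0.823 -0.163 = 553.760 ft.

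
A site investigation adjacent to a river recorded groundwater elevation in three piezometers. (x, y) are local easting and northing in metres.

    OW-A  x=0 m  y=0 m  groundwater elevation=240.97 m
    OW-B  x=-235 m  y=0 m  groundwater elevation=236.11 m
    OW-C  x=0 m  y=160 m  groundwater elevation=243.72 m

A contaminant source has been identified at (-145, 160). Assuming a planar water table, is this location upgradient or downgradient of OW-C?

downgradient

∂h/∂x = (236.11 − 240.97) / (-235 − 0) = +0.02068
∂h/∂y = (243.72 − 240.97) / (160 − 0) = +0.01719
Head at (-145, 160) = 240.97 + (+0.02068)·(-145) + (+0.01719)·(160) = 240.72 m.
That is lower than the 243.72 m at OW-C, so the point is downgradient.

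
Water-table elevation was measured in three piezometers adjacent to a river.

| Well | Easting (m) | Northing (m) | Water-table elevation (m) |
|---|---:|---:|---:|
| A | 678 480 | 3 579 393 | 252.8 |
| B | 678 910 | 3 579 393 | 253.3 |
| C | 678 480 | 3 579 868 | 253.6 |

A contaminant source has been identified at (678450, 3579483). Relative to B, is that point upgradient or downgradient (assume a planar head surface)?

∂h/∂x = (253.3 − 252.8) / (678910 − 678480) = +0.001163
∂h/∂y = (253.6 − 252.8) / (3579868 − 3579393) = +0.001684
Head at (678450, 3579483) = 252.8 + (+0.001163)·(-30) + (+0.001684)·(90) = 252.92 m.
That is lower than the 253.3 m at B, so the point is downgradient.

downgradient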